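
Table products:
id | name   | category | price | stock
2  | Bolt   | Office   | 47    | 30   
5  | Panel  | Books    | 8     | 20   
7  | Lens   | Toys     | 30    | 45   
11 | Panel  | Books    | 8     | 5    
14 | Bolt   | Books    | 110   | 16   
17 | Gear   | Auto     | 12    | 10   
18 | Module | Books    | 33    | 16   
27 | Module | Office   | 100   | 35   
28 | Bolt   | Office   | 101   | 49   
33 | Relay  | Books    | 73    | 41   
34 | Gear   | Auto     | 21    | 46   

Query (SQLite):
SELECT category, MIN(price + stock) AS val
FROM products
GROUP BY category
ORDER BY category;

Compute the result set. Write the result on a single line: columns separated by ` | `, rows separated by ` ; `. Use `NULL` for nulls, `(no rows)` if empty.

Auto | 22 ; Books | 13 ; Office | 77 ; Toys | 75

For each row compute price + stock.
Group by category; take MIN of the expression per group.
  Auto: ids {17, 34} → MIN(price + stock)=22
  Books: ids {5, 11, 14, 18, 33} → MIN(price + stock)=13
  Office: ids {2, 27, 28} → MIN(price + stock)=77
  Toys: ids {7} → MIN(price + stock)=75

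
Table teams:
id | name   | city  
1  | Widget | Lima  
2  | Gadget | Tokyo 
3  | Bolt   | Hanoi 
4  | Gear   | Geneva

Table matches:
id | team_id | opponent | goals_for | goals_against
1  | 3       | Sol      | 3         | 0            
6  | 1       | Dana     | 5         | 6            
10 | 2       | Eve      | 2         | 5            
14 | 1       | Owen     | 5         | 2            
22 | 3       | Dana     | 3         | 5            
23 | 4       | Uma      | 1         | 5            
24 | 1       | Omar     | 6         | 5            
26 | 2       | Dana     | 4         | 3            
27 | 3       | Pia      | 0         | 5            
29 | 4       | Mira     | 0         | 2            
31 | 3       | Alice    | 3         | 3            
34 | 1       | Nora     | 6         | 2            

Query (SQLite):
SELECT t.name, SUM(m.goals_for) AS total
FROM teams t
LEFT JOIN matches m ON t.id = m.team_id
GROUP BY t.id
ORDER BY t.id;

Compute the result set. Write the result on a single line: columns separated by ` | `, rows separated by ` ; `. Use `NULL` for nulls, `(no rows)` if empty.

LEFT JOIN keeps every teams row; unmatched ones get NULL for matches columns.
Group by teams.id and compute SUM(m.goals_for). SUM over an all-NULL group is NULL.
  1: ids {6, 14, 24, 34} → SUM(m.goals_for)=22
  2: ids {10, 26} → SUM(m.goals_for)=6
  3: ids {1, 22, 27, 31} → SUM(m.goals_for)=9
  4: ids {23, 29} → SUM(m.goals_for)=1

Widget | 22 ; Gadget | 6 ; Bolt | 9 ; Gear | 1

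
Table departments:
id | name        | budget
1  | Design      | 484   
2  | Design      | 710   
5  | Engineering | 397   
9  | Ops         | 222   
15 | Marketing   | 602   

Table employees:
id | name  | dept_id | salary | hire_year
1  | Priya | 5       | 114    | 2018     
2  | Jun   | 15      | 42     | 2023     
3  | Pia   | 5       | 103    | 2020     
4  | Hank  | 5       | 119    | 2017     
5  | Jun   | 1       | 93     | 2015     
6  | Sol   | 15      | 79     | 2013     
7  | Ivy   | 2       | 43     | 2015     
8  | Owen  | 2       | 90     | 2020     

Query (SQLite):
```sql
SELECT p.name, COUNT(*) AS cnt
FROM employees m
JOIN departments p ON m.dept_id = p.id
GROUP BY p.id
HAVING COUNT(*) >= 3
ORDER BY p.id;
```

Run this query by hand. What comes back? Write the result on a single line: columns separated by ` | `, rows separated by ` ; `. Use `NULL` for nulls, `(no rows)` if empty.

Join each employees row to its departments via dept_id.
Group joined rows by departments.id; compute COUNT(*) per group.
HAVING: keep groups with count ≥ 3.
  1: ids {5} → COUNT(*)=1
  2: ids {7, 8} → COUNT(*)=2
  5: ids {1, 3, 4} → COUNT(*)=3
  15: ids {2, 6} → COUNT(*)=2

Engineering | 3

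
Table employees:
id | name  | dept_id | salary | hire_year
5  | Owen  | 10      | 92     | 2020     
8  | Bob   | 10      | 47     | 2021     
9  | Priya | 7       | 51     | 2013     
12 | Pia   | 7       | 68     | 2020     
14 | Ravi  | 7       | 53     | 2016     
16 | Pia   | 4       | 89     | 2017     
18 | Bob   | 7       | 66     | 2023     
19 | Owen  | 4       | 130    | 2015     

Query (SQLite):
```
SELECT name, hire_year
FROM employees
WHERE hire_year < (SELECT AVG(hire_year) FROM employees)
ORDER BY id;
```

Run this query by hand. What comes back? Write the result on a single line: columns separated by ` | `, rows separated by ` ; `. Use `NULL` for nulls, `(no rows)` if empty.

Priya | 2013 ; Ravi | 2016 ; Pia | 2017 ; Owen | 2015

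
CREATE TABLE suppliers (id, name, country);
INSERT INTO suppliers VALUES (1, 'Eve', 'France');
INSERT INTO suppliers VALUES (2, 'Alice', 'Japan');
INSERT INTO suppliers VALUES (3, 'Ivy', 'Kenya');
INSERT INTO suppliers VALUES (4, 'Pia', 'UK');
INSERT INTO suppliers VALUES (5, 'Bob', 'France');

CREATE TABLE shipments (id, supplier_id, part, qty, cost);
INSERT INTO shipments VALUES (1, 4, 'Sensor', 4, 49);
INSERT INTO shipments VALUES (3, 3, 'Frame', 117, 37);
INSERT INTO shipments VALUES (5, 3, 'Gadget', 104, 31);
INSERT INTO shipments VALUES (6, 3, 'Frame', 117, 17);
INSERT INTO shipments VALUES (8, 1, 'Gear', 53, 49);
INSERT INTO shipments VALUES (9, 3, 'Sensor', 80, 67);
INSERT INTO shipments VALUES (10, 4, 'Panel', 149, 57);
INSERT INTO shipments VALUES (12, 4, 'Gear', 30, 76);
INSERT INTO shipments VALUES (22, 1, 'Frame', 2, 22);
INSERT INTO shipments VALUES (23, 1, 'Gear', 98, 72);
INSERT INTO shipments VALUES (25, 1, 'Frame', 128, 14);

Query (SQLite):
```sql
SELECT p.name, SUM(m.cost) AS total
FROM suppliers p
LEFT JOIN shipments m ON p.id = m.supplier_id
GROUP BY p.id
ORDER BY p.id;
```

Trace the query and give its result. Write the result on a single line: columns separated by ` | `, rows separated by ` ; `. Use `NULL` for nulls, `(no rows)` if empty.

LEFT JOIN keeps every suppliers row; unmatched ones get NULL for shipments columns.
Group by suppliers.id and compute SUM(m.cost). SUM over an all-NULL group is NULL.
  1: ids {8, 22, 23, 25} → SUM(m.cost)=157
  2: ids {—} → SUM(m.cost)=NULL
  3: ids {3, 5, 6, 9} → SUM(m.cost)=152
  4: ids {1, 10, 12} → SUM(m.cost)=182
  5: ids {—} → SUM(m.cost)=NULL

Eve | 157 ; Alice | NULL ; Ivy | 152 ; Pia | 182 ; Bob | NULL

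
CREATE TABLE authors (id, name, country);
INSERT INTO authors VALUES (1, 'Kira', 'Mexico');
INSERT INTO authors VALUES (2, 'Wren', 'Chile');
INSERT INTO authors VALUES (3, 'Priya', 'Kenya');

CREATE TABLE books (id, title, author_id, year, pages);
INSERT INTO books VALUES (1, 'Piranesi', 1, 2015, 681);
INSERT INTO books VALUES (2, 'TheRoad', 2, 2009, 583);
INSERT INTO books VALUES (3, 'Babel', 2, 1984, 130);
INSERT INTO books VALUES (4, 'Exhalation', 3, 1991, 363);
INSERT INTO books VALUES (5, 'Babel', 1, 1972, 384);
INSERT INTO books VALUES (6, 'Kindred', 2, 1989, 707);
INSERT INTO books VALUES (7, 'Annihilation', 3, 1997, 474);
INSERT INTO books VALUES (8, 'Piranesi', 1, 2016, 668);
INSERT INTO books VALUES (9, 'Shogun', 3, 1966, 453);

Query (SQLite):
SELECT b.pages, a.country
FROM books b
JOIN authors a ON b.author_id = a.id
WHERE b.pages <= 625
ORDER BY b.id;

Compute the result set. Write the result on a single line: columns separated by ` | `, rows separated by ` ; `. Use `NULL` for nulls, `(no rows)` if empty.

583 | Chile ; 130 | Chile ; 363 | Kenya ; 384 | Mexico ; 474 | Kenya ; 453 | Kenya

Each books row matches the authors row where author_id = authors.id.
Then keep rows with b.pages <= 625.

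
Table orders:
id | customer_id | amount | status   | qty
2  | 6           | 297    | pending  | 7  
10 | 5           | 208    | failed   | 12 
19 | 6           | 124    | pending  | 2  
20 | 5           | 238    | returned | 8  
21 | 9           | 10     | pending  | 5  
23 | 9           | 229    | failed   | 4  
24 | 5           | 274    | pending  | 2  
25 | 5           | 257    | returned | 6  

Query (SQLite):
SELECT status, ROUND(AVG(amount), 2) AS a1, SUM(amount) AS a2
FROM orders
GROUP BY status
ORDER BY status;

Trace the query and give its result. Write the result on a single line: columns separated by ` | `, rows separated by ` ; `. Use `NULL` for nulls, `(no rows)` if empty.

failed | 218.5 | 437 ; pending | 176.25 | 705 ; returned | 247.5 | 495

Group orders by status.
Per group compute: ROUND(AVG(amount), 2), SUM(amount).
  failed: ids {10, 23} → ROUND(AVG(amount), 2)=218.5, SUM(amount)=437
  pending: ids {2, 19, 21, 24} → ROUND(AVG(amount), 2)=176.25, SUM(amount)=705
  returned: ids {20, 25} → ROUND(AVG(amount), 2)=247.5, SUM(amount)=495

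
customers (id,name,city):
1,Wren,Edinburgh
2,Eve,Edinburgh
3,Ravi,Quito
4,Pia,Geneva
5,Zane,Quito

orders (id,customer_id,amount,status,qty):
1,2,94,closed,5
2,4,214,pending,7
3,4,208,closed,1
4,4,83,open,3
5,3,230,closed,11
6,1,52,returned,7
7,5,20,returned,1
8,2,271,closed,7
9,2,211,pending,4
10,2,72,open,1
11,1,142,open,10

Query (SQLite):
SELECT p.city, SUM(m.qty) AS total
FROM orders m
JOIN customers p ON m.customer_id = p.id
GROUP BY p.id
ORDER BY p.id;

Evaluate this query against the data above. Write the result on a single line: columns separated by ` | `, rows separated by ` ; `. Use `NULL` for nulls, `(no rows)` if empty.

Edinburgh | 17 ; Edinburgh | 17 ; Quito | 11 ; Geneva | 11 ; Quito | 1

Join each orders row to its customers via customer_id.
Group joined rows by customers.id; compute SUM(m.qty) per group.
  1: ids {6, 11} → SUM(m.qty)=17
  2: ids {1, 8, 9, 10} → SUM(m.qty)=17
  3: ids {5} → SUM(m.qty)=11
  4: ids {2, 3, 4} → SUM(m.qty)=11
  5: ids {7} → SUM(m.qty)=1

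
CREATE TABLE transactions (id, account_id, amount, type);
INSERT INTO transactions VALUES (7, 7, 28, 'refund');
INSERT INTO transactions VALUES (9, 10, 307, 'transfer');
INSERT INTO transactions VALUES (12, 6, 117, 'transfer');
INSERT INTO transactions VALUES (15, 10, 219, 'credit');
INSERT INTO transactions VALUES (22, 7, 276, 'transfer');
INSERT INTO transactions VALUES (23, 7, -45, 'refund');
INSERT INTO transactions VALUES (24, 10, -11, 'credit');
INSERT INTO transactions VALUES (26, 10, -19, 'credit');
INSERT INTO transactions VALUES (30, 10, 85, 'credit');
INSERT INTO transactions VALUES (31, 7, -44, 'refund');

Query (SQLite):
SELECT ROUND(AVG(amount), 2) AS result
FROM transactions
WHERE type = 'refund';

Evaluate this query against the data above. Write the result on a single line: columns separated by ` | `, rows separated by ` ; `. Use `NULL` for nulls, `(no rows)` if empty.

-20.33

Rows where type='refund' → amount values: [28, -45, -44].
AVG = -61 / 3 (rounded to 2 dp).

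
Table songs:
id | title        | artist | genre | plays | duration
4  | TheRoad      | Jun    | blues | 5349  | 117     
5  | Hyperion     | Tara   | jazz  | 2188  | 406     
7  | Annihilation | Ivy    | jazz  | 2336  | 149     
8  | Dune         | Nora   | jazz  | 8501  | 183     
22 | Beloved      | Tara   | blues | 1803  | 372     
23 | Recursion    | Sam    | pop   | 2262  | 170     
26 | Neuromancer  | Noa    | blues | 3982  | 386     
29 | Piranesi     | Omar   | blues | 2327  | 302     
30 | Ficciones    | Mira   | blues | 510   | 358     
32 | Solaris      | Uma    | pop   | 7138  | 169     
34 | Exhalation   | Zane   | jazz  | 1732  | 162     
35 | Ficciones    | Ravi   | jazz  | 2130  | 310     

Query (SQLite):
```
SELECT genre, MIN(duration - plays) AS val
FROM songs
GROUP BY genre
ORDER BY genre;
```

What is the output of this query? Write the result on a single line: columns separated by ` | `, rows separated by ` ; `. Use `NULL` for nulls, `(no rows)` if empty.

blues | -5232 ; jazz | -8318 ; pop | -6969

For each row compute duration - plays.
Group by genre; take MIN of the expression per group.
  blues: ids {4, 22, 26, 29, 30} → MIN(duration - plays)=-5232
  jazz: ids {5, 7, 8, 34, 35} → MIN(duration - plays)=-8318
  pop: ids {23, 32} → MIN(duration - plays)=-6969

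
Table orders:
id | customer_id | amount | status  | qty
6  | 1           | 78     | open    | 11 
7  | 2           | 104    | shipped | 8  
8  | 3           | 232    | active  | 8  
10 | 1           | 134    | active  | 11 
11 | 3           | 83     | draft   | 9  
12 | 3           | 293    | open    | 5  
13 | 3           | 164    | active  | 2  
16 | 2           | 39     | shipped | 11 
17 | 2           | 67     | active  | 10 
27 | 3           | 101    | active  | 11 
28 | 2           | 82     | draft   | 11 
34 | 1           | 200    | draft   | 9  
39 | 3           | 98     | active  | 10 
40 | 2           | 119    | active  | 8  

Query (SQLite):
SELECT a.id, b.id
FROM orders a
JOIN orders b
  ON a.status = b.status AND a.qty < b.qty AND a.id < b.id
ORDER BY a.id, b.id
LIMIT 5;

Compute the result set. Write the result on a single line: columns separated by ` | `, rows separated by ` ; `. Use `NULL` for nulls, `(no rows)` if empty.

Pairs (a,b) with same status, a.qty < b.qty, a.id < b.id.
status groups: active:{8,10,13,17,27,39,40} draft:{11,28,34} open:{6,12} shipped:{7,16}
Ordered by (a.id, b.id); first 5.

7 | 16 ; 8 | 10 ; 8 | 17 ; 8 | 27 ; 8 | 39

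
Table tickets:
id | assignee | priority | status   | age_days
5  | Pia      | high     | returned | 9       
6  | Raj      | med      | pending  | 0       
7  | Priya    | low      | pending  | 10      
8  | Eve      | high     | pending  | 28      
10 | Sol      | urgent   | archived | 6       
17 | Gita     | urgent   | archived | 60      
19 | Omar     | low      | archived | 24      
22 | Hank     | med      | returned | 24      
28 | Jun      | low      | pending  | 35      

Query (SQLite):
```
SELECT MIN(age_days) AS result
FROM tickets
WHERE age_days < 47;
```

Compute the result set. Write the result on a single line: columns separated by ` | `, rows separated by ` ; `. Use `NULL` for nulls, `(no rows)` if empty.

Rows where age_days < 47 → age_days values: [9, 0, 10, 28, 6, 24, 24, 35].
MIN of non-NULL values = 0.

0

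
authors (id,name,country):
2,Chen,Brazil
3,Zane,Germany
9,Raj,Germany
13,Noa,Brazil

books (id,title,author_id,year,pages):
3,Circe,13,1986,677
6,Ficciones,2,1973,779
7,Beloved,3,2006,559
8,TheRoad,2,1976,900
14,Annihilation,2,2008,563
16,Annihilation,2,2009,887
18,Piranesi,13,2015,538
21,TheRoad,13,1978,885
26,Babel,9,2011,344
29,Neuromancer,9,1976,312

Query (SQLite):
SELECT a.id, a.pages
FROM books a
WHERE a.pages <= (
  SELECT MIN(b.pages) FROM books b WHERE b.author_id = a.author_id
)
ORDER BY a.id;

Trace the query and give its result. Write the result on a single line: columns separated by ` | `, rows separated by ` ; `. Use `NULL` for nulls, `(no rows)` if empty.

7 | 559 ; 14 | 563 ; 18 | 538 ; 29 | 312

For each books row a, compute MIN(pages) over rows sharing a.author_id.
Keep row a if a.pages <= that per-group MIN.
  author_id=2: MIN(pages) = 563
  author_id=3: MIN(pages) = 559
  author_id=9: MIN(pages) = 312
  author_id=13: MIN(pages) = 538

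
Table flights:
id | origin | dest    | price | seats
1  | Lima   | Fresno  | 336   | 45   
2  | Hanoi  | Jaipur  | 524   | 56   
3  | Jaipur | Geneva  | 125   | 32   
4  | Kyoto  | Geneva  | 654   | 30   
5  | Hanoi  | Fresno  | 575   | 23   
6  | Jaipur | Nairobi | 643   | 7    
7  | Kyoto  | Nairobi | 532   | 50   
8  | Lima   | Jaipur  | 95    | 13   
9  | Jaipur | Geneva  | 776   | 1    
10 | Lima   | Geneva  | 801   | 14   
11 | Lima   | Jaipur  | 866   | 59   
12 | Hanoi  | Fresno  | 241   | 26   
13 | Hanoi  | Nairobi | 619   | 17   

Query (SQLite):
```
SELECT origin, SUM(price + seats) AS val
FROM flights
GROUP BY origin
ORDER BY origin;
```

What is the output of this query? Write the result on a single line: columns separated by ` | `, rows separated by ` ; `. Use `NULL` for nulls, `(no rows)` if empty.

Hanoi | 2081 ; Jaipur | 1584 ; Kyoto | 1266 ; Lima | 2229

For each row compute price + seats.
Group by origin; take SUM of the expression per group.
  Hanoi: ids {2, 5, 12, 13} → SUM(price + seats)=2081
  Jaipur: ids {3, 6, 9} → SUM(price + seats)=1584
  Kyoto: ids {4, 7} → SUM(price + seats)=1266
  Lima: ids {1, 8, 10, 11} → SUM(price + seats)=2229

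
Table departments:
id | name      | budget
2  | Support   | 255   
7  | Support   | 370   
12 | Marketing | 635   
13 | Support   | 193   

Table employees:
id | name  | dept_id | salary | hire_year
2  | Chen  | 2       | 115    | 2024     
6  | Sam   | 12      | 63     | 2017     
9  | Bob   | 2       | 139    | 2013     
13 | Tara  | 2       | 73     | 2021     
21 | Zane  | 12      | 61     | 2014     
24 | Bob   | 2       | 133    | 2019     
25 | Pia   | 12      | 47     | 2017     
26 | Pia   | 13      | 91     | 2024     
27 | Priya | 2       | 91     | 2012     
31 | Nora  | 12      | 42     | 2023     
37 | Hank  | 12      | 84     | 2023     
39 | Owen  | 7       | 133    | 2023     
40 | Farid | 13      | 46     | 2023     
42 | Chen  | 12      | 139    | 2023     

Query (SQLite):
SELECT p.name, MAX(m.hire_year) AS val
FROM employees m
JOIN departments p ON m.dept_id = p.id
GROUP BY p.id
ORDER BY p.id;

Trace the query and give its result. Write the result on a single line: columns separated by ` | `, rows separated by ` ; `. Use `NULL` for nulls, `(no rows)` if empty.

Join each employees row to its departments via dept_id.
Group joined rows by departments.id; compute MAX(m.hire_year) per group.
  2: ids {2, 9, 13, 24, 27} → MAX(m.hire_year)=2024
  7: ids {39} → MAX(m.hire_year)=2023
  12: ids {6, 21, 25, 31, 37, 42} → MAX(m.hire_year)=2023
  13: ids {26, 40} → MAX(m.hire_year)=2024

Support | 2024 ; Support | 2023 ; Marketing | 2023 ; Support | 2024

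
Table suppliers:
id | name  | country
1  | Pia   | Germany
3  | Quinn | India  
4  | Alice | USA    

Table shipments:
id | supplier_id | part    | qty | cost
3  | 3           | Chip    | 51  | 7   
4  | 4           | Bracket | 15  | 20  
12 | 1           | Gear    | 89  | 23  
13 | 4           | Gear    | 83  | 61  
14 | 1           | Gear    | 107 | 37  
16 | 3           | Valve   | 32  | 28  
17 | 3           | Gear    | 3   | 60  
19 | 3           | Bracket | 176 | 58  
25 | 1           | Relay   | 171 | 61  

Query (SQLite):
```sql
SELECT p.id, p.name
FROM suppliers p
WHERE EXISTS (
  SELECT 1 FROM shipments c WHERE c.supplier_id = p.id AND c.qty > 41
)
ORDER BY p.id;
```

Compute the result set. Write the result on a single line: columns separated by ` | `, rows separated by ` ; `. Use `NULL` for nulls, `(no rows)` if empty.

For each suppliers row, check whether any shipments with matching supplier_id has qty > 41.
Keep rows where that is true.

1 | Pia ; 3 | Quinn ; 4 | Alice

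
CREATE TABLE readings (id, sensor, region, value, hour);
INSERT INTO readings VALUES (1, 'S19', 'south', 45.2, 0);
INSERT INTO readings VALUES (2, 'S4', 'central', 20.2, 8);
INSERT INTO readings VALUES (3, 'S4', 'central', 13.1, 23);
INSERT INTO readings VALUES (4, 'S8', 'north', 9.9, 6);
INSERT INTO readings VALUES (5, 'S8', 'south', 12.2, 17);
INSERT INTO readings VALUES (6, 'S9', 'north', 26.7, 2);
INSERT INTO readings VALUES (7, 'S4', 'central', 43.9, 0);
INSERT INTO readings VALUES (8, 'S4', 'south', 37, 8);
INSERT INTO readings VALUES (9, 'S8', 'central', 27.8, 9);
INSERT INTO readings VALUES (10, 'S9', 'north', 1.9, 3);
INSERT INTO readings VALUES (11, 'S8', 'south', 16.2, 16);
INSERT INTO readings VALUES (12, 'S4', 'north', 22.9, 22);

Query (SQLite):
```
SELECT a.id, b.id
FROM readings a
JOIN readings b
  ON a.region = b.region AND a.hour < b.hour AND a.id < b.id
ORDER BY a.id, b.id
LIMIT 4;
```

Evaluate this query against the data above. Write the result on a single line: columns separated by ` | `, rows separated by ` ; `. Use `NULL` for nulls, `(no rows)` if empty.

Pairs (a,b) with same region, a.hour < b.hour, a.id < b.id.
region groups: central:{2,3,7,9} north:{4,6,10,12} south:{1,5,8,11}
Ordered by (a.id, b.id); first 4.

1 | 5 ; 1 | 8 ; 1 | 11 ; 2 | 3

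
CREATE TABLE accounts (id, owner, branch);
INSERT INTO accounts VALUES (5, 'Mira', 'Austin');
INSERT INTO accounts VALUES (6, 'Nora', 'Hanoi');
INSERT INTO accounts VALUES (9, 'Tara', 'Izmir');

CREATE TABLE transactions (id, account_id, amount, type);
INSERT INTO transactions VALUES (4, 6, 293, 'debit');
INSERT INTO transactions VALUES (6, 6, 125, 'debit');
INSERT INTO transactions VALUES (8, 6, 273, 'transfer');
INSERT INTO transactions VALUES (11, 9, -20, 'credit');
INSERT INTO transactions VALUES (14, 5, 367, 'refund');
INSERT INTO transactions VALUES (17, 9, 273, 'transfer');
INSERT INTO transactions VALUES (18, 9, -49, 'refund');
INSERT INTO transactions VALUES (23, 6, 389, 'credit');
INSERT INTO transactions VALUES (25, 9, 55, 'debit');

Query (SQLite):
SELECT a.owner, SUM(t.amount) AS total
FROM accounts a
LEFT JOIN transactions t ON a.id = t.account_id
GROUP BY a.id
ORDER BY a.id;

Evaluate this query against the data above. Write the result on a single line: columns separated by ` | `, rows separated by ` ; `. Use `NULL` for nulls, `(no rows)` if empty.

Mira | 367 ; Nora | 1080 ; Tara | 259

LEFT JOIN keeps every accounts row; unmatched ones get NULL for transactions columns.
Group by accounts.id and compute SUM(t.amount). SUM over an all-NULL group is NULL.
  5: ids {14} → SUM(t.amount)=367
  6: ids {4, 6, 8, 23} → SUM(t.amount)=1080
  9: ids {11, 17, 18, 25} → SUM(t.amount)=259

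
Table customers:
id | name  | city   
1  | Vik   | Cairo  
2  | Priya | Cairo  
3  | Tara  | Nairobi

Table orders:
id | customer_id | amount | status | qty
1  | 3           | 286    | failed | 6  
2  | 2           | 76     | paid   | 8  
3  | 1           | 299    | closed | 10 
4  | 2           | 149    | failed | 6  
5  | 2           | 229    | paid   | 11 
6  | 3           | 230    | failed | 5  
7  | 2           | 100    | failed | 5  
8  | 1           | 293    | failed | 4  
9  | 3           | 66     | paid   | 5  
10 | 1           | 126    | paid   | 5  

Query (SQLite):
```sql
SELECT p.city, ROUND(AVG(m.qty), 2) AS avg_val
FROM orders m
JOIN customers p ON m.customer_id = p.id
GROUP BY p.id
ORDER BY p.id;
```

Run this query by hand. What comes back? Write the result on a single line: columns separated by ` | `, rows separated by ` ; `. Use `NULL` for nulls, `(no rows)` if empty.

Join each orders row to its customers via customer_id.
Group joined rows by customers.id; compute ROUND(AVG(m.qty), 2) per group.
  1: ids {3, 8, 10} → ROUND(AVG(m.qty), 2)=6.33
  2: ids {2, 4, 5, 7} → ROUND(AVG(m.qty), 2)=7.5
  3: ids {1, 6, 9} → ROUND(AVG(m.qty), 2)=5.33

Cairo | 6.33 ; Cairo | 7.5 ; Nairobi | 5.33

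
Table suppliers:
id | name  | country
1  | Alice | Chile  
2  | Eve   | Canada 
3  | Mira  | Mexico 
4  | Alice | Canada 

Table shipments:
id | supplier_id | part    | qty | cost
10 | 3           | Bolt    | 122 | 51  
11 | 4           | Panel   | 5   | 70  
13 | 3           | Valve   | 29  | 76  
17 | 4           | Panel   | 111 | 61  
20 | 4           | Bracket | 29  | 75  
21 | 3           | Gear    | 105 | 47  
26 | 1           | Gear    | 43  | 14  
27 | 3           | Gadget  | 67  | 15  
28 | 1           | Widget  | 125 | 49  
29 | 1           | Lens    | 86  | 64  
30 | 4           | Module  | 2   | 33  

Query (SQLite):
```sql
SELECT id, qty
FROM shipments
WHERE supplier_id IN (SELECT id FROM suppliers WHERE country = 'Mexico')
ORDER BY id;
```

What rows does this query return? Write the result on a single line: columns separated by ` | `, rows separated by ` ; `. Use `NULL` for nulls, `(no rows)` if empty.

10 | 122 ; 13 | 29 ; 21 | 105 ; 27 | 67

Inner query: suppliers.id where country = 'Mexico'.
Outer: keep shipments rows whose supplier_id is in that set.
Inner query → {3}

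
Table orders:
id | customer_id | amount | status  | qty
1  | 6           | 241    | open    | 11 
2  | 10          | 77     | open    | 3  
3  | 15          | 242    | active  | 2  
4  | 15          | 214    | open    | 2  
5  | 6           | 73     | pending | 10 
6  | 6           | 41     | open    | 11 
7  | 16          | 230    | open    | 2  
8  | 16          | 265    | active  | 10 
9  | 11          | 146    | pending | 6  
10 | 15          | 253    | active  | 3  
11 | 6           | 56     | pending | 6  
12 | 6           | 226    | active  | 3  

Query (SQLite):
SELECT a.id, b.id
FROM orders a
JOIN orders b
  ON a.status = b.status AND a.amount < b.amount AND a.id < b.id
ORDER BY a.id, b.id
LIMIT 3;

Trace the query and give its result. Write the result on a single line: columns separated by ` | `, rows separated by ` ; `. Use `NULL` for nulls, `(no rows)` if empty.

2 | 4 ; 2 | 7 ; 3 | 8

Pairs (a,b) with same status, a.amount < b.amount, a.id < b.id.
status groups: active:{3,8,10,12} open:{1,2,4,6,7} pending:{5,9,11}
Ordered by (a.id, b.id); first 3.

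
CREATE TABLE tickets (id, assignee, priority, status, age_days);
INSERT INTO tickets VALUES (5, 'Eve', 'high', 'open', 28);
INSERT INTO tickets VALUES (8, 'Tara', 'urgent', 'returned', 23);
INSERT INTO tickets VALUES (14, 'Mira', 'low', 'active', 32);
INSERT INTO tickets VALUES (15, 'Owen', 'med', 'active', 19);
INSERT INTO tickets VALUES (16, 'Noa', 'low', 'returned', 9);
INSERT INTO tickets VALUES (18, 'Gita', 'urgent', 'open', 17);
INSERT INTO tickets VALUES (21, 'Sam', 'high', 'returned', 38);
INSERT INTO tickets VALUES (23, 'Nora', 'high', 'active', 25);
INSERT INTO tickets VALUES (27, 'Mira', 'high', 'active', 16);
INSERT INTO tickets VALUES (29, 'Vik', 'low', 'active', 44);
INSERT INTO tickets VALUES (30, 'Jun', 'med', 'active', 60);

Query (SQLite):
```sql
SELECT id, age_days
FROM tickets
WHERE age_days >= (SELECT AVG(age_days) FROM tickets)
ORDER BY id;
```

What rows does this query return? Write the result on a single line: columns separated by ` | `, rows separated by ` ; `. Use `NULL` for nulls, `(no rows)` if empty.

Scalar subquery: AVG(age_days) over all tickets rows = 28.272727 (≈; comparison uses full precision).
Keep rows where age_days >= that value.

14 | 32 ; 21 | 38 ; 29 | 44 ; 30 | 60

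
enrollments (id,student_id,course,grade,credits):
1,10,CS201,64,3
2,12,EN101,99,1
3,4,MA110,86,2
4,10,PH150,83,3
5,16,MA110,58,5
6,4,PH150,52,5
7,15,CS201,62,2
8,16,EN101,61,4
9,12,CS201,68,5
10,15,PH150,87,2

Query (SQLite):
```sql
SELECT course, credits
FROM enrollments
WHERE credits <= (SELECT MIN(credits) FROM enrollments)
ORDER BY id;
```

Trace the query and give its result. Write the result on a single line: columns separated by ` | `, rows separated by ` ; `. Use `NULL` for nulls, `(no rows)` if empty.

EN101 | 1

Scalar subquery: MIN(credits) over all enrollments rows = 1.
Keep rows where credits <= that value.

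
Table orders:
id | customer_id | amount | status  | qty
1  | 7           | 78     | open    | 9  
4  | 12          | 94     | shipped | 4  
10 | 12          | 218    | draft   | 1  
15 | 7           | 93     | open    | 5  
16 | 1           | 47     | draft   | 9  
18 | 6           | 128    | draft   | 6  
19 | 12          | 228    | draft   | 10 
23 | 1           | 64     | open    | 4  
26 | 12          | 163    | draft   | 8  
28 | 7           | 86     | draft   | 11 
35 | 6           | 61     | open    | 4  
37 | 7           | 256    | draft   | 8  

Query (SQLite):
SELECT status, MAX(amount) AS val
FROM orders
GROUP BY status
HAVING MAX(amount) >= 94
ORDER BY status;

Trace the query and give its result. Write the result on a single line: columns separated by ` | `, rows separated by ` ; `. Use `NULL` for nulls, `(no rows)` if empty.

draft | 256 ; shipped | 94

Partition orders by status; compute MAX(amount) within each group.
HAVING: keep groups where MAX(amount) >= 94.
  draft: ids {10, 16, 18, 19, 26, 28, 37} → MAX(amount)=256
  open: ids {1, 15, 23, 35} → MAX(amount)=93
  shipped: ids {4} → MAX(amount)=94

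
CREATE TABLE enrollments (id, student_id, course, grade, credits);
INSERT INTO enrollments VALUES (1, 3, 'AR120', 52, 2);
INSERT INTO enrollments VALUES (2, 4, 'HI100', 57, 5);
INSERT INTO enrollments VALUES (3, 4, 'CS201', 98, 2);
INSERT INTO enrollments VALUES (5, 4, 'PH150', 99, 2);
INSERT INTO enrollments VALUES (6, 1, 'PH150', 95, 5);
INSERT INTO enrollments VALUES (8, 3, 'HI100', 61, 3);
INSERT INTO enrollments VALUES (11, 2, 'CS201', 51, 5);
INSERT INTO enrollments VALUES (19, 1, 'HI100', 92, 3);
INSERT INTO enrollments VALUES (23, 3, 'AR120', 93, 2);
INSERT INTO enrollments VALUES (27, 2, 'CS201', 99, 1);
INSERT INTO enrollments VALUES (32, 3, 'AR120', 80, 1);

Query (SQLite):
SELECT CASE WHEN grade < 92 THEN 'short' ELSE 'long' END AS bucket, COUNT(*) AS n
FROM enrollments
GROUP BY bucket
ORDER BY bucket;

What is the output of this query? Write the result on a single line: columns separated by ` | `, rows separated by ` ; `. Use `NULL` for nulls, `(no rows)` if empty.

Bucket rows by grade < 92 → 'short' else 'long'; count each bucket.

long | 6 ; short | 5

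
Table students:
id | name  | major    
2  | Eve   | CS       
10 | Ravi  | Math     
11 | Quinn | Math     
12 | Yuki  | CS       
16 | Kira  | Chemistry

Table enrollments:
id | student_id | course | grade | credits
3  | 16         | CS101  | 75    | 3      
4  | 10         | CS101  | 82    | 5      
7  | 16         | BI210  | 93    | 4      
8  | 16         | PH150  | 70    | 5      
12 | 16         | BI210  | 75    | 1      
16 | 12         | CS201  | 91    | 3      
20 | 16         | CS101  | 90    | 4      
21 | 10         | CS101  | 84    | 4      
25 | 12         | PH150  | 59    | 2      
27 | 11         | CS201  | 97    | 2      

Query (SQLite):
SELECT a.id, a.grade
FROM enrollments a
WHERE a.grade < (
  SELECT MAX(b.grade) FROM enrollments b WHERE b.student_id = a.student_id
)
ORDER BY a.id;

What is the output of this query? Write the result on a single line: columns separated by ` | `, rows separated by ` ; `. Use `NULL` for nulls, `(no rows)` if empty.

For each enrollments row a, compute MAX(grade) over rows sharing a.student_id.
Keep row a if a.grade < that per-group MAX.
  student_id=10: MAX(grade) = 84
  student_id=11: MAX(grade) = 97
  student_id=12: MAX(grade) = 91
  student_id=16: MAX(grade) = 93

3 | 75 ; 4 | 82 ; 8 | 70 ; 12 | 75 ; 20 | 90 ; 25 | 59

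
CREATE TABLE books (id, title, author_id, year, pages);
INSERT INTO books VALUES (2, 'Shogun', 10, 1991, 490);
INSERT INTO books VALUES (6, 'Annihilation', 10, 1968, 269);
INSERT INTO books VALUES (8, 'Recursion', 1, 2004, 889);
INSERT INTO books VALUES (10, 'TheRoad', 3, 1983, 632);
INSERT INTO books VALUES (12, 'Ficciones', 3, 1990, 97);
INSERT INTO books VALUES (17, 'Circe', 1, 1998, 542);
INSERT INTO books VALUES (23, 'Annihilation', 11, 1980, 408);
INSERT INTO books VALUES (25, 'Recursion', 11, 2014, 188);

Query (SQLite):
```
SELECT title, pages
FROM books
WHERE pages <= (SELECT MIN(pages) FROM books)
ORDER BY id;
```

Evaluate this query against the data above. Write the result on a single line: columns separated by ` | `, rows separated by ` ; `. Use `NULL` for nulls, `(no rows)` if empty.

Ficciones | 97

Scalar subquery: MIN(pages) over all books rows = 97.
Keep rows where pages <= that value.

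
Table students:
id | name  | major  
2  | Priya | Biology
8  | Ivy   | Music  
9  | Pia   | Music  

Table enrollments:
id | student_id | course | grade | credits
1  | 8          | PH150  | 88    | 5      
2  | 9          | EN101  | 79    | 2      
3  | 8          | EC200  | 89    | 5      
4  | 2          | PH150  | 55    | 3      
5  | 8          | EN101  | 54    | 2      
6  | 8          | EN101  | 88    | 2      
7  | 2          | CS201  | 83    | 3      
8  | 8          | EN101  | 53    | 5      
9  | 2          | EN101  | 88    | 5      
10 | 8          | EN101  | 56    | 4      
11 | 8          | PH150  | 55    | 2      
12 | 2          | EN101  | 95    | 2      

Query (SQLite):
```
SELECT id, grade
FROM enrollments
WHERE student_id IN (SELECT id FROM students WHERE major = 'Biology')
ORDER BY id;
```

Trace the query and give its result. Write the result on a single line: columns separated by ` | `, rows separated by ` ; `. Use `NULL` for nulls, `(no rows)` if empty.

Inner query: students.id where major = 'Biology'.
Outer: keep enrollments rows whose student_id is in that set.
Inner query → {2}

4 | 55 ; 7 | 83 ; 9 | 88 ; 12 | 95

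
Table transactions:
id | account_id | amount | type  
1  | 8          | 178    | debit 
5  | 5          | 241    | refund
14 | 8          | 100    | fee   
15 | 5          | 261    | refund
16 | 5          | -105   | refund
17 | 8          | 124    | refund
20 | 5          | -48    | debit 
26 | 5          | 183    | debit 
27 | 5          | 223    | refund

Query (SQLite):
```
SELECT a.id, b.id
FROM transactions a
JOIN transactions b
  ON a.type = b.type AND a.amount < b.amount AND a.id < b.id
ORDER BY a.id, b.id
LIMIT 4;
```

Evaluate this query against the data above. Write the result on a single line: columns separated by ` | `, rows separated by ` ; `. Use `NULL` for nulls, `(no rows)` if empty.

Pairs (a,b) with same type, a.amount < b.amount, a.id < b.id.
type groups: debit:{1,20,26} fee:{14} refund:{5,15,16,17,27}
Ordered by (a.id, b.id); first 4.

1 | 26 ; 5 | 15 ; 16 | 17 ; 16 | 27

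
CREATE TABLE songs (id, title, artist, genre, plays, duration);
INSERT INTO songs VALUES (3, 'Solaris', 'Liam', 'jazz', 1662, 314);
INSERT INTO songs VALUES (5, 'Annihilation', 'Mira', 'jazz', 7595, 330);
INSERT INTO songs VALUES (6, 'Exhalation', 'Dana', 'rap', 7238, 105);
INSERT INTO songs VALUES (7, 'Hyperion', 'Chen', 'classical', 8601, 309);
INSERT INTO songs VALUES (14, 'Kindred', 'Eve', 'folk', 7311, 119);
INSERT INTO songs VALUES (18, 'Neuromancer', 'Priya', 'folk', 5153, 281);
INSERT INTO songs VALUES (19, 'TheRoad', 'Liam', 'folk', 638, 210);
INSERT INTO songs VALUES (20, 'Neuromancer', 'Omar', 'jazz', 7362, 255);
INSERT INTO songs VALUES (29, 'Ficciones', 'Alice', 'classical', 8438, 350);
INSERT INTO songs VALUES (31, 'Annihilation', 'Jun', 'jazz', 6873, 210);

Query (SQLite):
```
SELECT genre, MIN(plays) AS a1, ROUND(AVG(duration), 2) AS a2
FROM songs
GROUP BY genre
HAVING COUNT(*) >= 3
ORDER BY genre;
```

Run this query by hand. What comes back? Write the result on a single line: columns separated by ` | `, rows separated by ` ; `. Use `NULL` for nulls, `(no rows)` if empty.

Group songs by genre.
Per group compute: MIN(plays), ROUND(AVG(duration), 2).
HAVING: drop groups with fewer than 3 rows.
  classical: ids {7, 29} → MIN(plays)=8438, ROUND(AVG(duration), 2)=329.5
  folk: ids {14, 18, 19} → MIN(plays)=638, ROUND(AVG(duration), 2)=203.33
  jazz: ids {3, 5, 20, 31} → MIN(plays)=1662, ROUND(AVG(duration), 2)=277.25
  rap: ids {6} → MIN(plays)=7238, ROUND(AVG(duration), 2)=105

folk | 638 | 203.33 ; jazz | 1662 | 277.25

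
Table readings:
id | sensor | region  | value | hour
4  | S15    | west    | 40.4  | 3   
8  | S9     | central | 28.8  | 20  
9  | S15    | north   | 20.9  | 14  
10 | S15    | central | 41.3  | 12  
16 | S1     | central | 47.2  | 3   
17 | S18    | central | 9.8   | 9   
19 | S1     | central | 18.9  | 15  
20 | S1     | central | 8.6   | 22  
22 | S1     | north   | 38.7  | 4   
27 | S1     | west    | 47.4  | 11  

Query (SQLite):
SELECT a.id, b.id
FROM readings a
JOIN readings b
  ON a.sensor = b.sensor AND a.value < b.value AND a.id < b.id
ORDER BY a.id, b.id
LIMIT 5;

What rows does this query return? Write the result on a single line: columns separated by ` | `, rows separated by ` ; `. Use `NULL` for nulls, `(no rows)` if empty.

4 | 10 ; 9 | 10 ; 16 | 27 ; 19 | 22 ; 19 | 27

Pairs (a,b) with same sensor, a.value < b.value, a.id < b.id.
sensor groups: S1:{16,19,20,22,27} S15:{4,9,10} S18:{17} S9:{8}
Ordered by (a.id, b.id); first 5.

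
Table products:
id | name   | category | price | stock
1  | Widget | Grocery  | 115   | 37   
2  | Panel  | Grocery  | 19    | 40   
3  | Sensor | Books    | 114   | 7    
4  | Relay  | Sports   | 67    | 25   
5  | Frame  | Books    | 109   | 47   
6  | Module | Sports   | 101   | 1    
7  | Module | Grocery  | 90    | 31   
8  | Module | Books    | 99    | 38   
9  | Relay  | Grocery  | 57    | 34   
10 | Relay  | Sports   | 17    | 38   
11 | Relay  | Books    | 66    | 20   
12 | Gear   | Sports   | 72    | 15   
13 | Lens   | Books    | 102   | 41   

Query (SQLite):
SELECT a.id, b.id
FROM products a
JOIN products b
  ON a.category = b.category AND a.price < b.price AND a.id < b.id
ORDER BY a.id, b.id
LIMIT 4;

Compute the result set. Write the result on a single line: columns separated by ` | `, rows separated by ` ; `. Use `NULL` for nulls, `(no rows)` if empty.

Pairs (a,b) with same category, a.price < b.price, a.id < b.id.
category groups: Books:{3,5,8,11,13} Grocery:{1,2,7,9} Sports:{4,6,10,12}
Ordered by (a.id, b.id); first 4.

2 | 7 ; 2 | 9 ; 4 | 6 ; 4 | 12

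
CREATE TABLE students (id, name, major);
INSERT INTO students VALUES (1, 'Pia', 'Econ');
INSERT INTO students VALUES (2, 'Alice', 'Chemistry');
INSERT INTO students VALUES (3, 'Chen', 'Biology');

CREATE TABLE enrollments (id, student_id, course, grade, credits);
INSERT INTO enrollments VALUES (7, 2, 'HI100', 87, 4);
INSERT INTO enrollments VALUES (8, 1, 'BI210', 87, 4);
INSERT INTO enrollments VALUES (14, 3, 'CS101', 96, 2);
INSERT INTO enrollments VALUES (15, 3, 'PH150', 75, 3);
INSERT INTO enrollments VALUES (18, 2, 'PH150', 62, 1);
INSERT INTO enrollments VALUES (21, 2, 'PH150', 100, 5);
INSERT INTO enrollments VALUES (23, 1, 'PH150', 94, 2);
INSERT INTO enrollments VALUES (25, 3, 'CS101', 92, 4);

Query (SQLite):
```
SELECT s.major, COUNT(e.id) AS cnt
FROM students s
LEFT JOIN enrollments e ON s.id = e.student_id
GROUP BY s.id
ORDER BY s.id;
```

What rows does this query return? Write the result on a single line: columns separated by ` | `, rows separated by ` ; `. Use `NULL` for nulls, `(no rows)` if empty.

LEFT JOIN keeps every students row; unmatched ones get NULL for enrollments columns.
Group by students.id and compute COUNT(e.id). COUNT(col) of an all-NULL group is 0.
  1: ids {8, 23} → COUNT(e.id)=2
  2: ids {7, 18, 21} → COUNT(e.id)=3
  3: ids {14, 15, 25} → COUNT(e.id)=3

Econ | 2 ; Chemistry | 3 ; Biology | 3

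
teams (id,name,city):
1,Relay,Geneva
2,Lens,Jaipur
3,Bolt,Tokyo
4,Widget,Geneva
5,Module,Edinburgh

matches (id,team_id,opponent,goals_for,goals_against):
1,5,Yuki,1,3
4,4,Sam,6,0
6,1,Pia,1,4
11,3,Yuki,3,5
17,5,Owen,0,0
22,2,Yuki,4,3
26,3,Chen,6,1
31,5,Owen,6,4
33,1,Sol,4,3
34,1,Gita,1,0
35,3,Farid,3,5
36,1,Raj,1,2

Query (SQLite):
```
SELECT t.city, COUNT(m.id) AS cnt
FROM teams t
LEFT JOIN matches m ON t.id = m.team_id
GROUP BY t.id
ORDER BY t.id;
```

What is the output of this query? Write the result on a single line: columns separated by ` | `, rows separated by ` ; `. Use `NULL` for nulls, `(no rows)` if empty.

Geneva | 4 ; Jaipur | 1 ; Tokyo | 3 ; Geneva | 1 ; Edinburgh | 3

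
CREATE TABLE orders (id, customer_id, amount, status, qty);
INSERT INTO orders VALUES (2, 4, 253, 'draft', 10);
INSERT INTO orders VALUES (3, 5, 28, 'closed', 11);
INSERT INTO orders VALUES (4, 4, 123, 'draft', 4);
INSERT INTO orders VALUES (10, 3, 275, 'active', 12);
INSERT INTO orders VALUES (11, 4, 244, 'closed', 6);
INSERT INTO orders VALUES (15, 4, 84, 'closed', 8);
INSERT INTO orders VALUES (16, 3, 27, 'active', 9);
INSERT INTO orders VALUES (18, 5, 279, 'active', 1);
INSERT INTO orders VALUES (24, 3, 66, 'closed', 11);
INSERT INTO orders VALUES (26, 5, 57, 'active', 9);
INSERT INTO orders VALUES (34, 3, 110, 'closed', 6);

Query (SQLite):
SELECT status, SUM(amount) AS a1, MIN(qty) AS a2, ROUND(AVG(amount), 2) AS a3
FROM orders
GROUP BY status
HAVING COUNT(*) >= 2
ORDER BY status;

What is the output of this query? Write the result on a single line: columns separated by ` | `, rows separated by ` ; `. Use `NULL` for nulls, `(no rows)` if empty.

Group orders by status.
Per group compute: SUM(amount), MIN(qty), ROUND(AVG(amount), 2).
HAVING: drop groups with fewer than 2 rows.
  active: ids {10, 16, 18, 26} → SUM(amount)=638, MIN(qty)=1, ROUND(AVG(amount), 2)=159.5
  closed: ids {3, 11, 15, 24, 34} → SUM(amount)=532, MIN(qty)=6, ROUND(AVG(amount), 2)=106.4
  draft: ids {2, 4} → SUM(amount)=376, MIN(qty)=4, ROUND(AVG(amount), 2)=188

active | 638 | 1 | 159.5 ; closed | 532 | 6 | 106.4 ; draft | 376 | 4 | 188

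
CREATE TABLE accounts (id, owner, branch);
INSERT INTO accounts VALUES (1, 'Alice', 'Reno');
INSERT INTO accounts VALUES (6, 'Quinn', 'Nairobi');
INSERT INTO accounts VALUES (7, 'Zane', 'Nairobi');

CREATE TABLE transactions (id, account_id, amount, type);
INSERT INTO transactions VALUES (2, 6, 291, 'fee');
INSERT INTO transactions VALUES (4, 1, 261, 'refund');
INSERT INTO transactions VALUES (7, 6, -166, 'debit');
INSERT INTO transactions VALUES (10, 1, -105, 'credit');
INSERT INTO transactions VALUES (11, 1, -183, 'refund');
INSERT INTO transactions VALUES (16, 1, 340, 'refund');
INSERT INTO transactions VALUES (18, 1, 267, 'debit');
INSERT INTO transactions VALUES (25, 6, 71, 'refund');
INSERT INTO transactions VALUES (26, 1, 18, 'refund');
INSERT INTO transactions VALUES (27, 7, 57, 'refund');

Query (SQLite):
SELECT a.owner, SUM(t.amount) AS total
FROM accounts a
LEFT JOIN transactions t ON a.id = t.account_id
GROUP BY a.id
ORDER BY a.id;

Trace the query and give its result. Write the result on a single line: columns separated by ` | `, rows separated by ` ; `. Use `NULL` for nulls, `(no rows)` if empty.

Alice | 598 ; Quinn | 196 ; Zane | 57

LEFT JOIN keeps every accounts row; unmatched ones get NULL for transactions columns.
Group by accounts.id and compute SUM(t.amount). SUM over an all-NULL group is NULL.
  1: ids {4, 10, 11, 16, 18, 26} → SUM(t.amount)=598
  6: ids {2, 7, 25} → SUM(t.amount)=196
  7: ids {27} → SUM(t.amount)=57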